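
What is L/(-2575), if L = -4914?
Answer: 4914/2575 ≈ 1.9083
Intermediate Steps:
L/(-2575) = -4914/(-2575) = -4914*(-1/2575) = 4914/2575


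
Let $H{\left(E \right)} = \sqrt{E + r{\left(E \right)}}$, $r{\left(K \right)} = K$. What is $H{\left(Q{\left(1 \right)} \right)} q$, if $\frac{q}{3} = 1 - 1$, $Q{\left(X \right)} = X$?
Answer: $0$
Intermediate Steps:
$H{\left(E \right)} = \sqrt{2} \sqrt{E}$ ($H{\left(E \right)} = \sqrt{E + E} = \sqrt{2 E} = \sqrt{2} \sqrt{E}$)
$q = 0$ ($q = 3 \left(1 - 1\right) = 3 \cdot 0 = 0$)
$H{\left(Q{\left(1 \right)} \right)} q = \sqrt{2} \sqrt{1} \cdot 0 = \sqrt{2} \cdot 1 \cdot 0 = \sqrt{2} \cdot 0 = 0$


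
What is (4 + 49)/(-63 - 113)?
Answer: -53/176 ≈ -0.30114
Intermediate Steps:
(4 + 49)/(-63 - 113) = 53/(-176) = 53*(-1/176) = -53/176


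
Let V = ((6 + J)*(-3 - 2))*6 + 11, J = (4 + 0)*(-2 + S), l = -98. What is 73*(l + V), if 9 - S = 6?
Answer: -28251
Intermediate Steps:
S = 3 (S = 9 - 1*6 = 9 - 6 = 3)
J = 4 (J = (4 + 0)*(-2 + 3) = 4*1 = 4)
V = -289 (V = ((6 + 4)*(-3 - 2))*6 + 11 = (10*(-5))*6 + 11 = -50*6 + 11 = -300 + 11 = -289)
73*(l + V) = 73*(-98 - 289) = 73*(-387) = -28251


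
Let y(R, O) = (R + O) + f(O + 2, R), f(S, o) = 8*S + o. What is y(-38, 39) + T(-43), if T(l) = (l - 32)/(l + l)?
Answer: 25101/86 ≈ 291.87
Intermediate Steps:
T(l) = (-32 + l)/(2*l) (T(l) = (-32 + l)/((2*l)) = (-32 + l)*(1/(2*l)) = (-32 + l)/(2*l))
f(S, o) = o + 8*S
y(R, O) = 16 + 2*R + 9*O (y(R, O) = (R + O) + (R + 8*(O + 2)) = (O + R) + (R + 8*(2 + O)) = (O + R) + (R + (16 + 8*O)) = (O + R) + (16 + R + 8*O) = 16 + 2*R + 9*O)
y(-38, 39) + T(-43) = (16 + 2*(-38) + 9*39) + (1/2)*(-32 - 43)/(-43) = (16 - 76 + 351) + (1/2)*(-1/43)*(-75) = 291 + 75/86 = 25101/86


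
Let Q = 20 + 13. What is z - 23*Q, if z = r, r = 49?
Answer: -710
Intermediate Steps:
z = 49
Q = 33
z - 23*Q = 49 - 23*33 = 49 - 759 = -710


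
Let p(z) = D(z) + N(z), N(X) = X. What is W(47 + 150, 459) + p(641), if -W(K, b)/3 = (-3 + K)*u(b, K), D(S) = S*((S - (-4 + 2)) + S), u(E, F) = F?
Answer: 709031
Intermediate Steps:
D(S) = S*(2 + 2*S) (D(S) = S*((S - 1*(-2)) + S) = S*((S + 2) + S) = S*((2 + S) + S) = S*(2 + 2*S))
W(K, b) = -3*K*(-3 + K) (W(K, b) = -3*(-3 + K)*K = -3*K*(-3 + K))
p(z) = z + 2*z*(1 + z) (p(z) = 2*z*(1 + z) + z = z + 2*z*(1 + z))
W(47 + 150, 459) + p(641) = 3*(47 + 150)*(3 - (47 + 150)) + 641*(3 + 2*641) = 3*197*(3 - 1*197) + 641*(3 + 1282) = 3*197*(3 - 197) + 641*1285 = 3*197*(-194) + 823685 = -114654 + 823685 = 709031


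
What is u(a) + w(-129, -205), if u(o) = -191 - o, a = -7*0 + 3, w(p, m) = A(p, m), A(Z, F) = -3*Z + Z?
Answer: 64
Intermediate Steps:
A(Z, F) = -2*Z
w(p, m) = -2*p
a = 3 (a = 0 + 3 = 3)
u(a) + w(-129, -205) = (-191 - 1*3) - 2*(-129) = (-191 - 3) + 258 = -194 + 258 = 64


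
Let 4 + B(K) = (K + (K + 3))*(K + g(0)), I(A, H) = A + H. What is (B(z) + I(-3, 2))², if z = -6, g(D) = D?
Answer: 2401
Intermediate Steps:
B(K) = -4 + K*(3 + 2*K) (B(K) = -4 + (K + (K + 3))*(K + 0) = -4 + (K + (3 + K))*K = -4 + (3 + 2*K)*K = -4 + K*(3 + 2*K))
(B(z) + I(-3, 2))² = ((-4 + 2*(-6)² + 3*(-6)) + (-3 + 2))² = ((-4 + 2*36 - 18) - 1)² = ((-4 + 72 - 18) - 1)² = (50 - 1)² = 49² = 2401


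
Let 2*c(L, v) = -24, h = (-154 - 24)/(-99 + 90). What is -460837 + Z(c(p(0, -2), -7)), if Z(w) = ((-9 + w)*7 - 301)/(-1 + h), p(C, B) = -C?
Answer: -77885485/169 ≈ -4.6086e+5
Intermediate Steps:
h = 178/9 (h = -178/(-9) = -178*(-1/9) = 178/9 ≈ 19.778)
c(L, v) = -12 (c(L, v) = (1/2)*(-24) = -12)
Z(w) = -252/13 + 63*w/169 (Z(w) = ((-9 + w)*7 - 301)/(-1 + 178/9) = ((-63 + 7*w) - 301)/(169/9) = (-364 + 7*w)*(9/169) = -252/13 + 63*w/169)
-460837 + Z(c(p(0, -2), -7)) = -460837 + (-252/13 + (63/169)*(-12)) = -460837 + (-252/13 - 756/169) = -460837 - 4032/169 = -77885485/169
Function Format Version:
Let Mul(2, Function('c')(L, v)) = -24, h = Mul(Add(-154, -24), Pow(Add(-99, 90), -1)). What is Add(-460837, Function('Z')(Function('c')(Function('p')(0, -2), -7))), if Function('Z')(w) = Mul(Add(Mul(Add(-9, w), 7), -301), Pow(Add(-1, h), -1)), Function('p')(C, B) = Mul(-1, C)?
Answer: Rational(-77885485, 169) ≈ -4.6086e+5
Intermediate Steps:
h = Rational(178, 9) (h = Mul(-178, Pow(-9, -1)) = Mul(-178, Rational(-1, 9)) = Rational(178, 9) ≈ 19.778)
Function('c')(L, v) = -12 (Function('c')(L, v) = Mul(Rational(1, 2), -24) = -12)
Function('Z')(w) = Add(Rational(-252, 13), Mul(Rational(63, 169), w)) (Function('Z')(w) = Mul(Add(Mul(Add(-9, w), 7), -301), Pow(Add(-1, Rational(178, 9)), -1)) = Mul(Add(Add(-63, Mul(7, w)), -301), Pow(Rational(169, 9), -1)) = Mul(Add(-364, Mul(7, w)), Rational(9, 169)) = Add(Rational(-252, 13), Mul(Rational(63, 169), w)))
Add(-460837, Function('Z')(Function('c')(Function('p')(0, -2), -7))) = Add(-460837, Add(Rational(-252, 13), Mul(Rational(63, 169), -12))) = Add(-460837, Add(Rational(-252, 13), Rational(-756, 169))) = Add(-460837, Rational(-4032, 169)) = Rational(-77885485, 169)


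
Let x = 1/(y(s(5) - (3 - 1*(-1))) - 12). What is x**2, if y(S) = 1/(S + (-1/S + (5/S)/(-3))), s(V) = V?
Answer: 25/3969 ≈ 0.0062988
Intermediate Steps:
y(S) = 1/(S - 8/(3*S)) (y(S) = 1/(S + (-1/S + (5/S)*(-1/3))) = 1/(S + (-1/S - 5/(3*S))) = 1/(S - 8/(3*S)))
x = -5/63 (x = 1/(3*(5 - (3 - 1*(-1)))/(-8 + 3*(5 - (3 - 1*(-1)))**2) - 12) = 1/(3*(5 - (3 + 1))/(-8 + 3*(5 - (3 + 1))**2) - 12) = 1/(3*(5 - 1*4)/(-8 + 3*(5 - 1*4)**2) - 12) = 1/(3*(5 - 4)/(-8 + 3*(5 - 4)**2) - 12) = 1/(3*1/(-8 + 3*1**2) - 12) = 1/(3*1/(-8 + 3*1) - 12) = 1/(3*1/(-8 + 3) - 12) = 1/(3*1/(-5) - 12) = 1/(3*1*(-1/5) - 12) = 1/(-3/5 - 12) = 1/(-63/5) = -5/63 ≈ -0.079365)
x**2 = (-5/63)**2 = 25/3969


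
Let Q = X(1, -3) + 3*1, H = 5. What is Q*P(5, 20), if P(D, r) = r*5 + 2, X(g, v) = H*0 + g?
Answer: 408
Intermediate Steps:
X(g, v) = g (X(g, v) = 5*0 + g = 0 + g = g)
P(D, r) = 2 + 5*r (P(D, r) = 5*r + 2 = 2 + 5*r)
Q = 4 (Q = 1 + 3*1 = 1 + 3 = 4)
Q*P(5, 20) = 4*(2 + 5*20) = 4*(2 + 100) = 4*102 = 408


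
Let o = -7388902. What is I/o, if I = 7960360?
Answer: -3980180/3694451 ≈ -1.0773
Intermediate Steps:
I/o = 7960360/(-7388902) = 7960360*(-1/7388902) = -3980180/3694451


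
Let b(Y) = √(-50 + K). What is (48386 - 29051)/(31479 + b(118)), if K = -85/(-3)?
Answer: 1825939395/2972782388 - 19335*I*√195/2972782388 ≈ 0.61422 - 9.0824e-5*I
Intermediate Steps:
K = 85/3 (K = -85*(-⅓) = 85/3 ≈ 28.333)
b(Y) = I*√195/3 (b(Y) = √(-50 + 85/3) = √(-65/3) = I*√195/3)
(48386 - 29051)/(31479 + b(118)) = (48386 - 29051)/(31479 + I*√195/3) = 19335/(31479 + I*√195/3)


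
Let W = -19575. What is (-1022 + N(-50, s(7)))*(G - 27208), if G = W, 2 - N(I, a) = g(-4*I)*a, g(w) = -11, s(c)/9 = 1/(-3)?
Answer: 49262499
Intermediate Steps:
s(c) = -3 (s(c) = 9*(1/(-3)) = 9*(1*(-⅓)) = 9*(-⅓) = -3)
N(I, a) = 2 + 11*a (N(I, a) = 2 - (-11)*a = 2 + 11*a)
G = -19575
(-1022 + N(-50, s(7)))*(G - 27208) = (-1022 + (2 + 11*(-3)))*(-19575 - 27208) = (-1022 + (2 - 33))*(-46783) = (-1022 - 31)*(-46783) = -1053*(-46783) = 49262499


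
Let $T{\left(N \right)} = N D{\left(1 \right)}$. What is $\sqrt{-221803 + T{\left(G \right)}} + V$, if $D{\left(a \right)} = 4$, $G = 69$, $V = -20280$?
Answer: $-20280 + i \sqrt{221527} \approx -20280.0 + 470.67 i$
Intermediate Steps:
$T{\left(N \right)} = 4 N$ ($T{\left(N \right)} = N 4 = 4 N$)
$\sqrt{-221803 + T{\left(G \right)}} + V = \sqrt{-221803 + 4 \cdot 69} - 20280 = \sqrt{-221803 + 276} - 20280 = \sqrt{-221527} - 20280 = i \sqrt{221527} - 20280 = -20280 + i \sqrt{221527}$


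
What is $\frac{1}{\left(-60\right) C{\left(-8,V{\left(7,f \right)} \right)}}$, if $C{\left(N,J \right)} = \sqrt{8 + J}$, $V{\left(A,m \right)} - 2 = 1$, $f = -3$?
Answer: $- \frac{\sqrt{11}}{660} \approx -0.0050252$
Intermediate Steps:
$V{\left(A,m \right)} = 3$ ($V{\left(A,m \right)} = 2 + 1 = 3$)
$\frac{1}{\left(-60\right) C{\left(-8,V{\left(7,f \right)} \right)}} = \frac{1}{\left(-60\right) \sqrt{8 + 3}} = \frac{1}{\left(-60\right) \sqrt{11}} = - \frac{\sqrt{11}}{660}$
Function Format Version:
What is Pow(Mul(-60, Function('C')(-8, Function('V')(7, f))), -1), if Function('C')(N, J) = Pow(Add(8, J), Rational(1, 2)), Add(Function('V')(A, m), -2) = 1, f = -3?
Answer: Mul(Rational(-1, 660), Pow(11, Rational(1, 2))) ≈ -0.0050252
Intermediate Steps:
Function('V')(A, m) = 3 (Function('V')(A, m) = Add(2, 1) = 3)
Pow(Mul(-60, Function('C')(-8, Function('V')(7, f))), -1) = Pow(Mul(-60, Pow(Add(8, 3), Rational(1, 2))), -1) = Pow(Mul(-60, Pow(11, Rational(1, 2))), -1) = Mul(Rational(-1, 660), Pow(11, Rational(1, 2)))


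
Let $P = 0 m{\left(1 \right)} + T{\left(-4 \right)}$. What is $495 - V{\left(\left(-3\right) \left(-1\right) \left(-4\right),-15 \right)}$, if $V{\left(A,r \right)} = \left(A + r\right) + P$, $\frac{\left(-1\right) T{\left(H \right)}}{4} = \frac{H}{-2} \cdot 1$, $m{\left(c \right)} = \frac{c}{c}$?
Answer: $530$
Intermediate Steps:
$m{\left(c \right)} = 1$
$T{\left(H \right)} = 2 H$ ($T{\left(H \right)} = - 4 \frac{H}{-2} \cdot 1 = - 4 H \left(- \frac{1}{2}\right) 1 = - 4 - \frac{H}{2} \cdot 1 = - 4 \left(- \frac{H}{2}\right) = 2 H$)
$P = -8$ ($P = 0 \cdot 1 + 2 \left(-4\right) = 0 - 8 = -8$)
$V{\left(A,r \right)} = -8 + A + r$ ($V{\left(A,r \right)} = \left(A + r\right) - 8 = -8 + A + r$)
$495 - V{\left(\left(-3\right) \left(-1\right) \left(-4\right),-15 \right)} = 495 - \left(-8 + \left(-3\right) \left(-1\right) \left(-4\right) - 15\right) = 495 - \left(-8 + 3 \left(-4\right) - 15\right) = 495 - \left(-8 - 12 - 15\right) = 495 - -35 = 495 + 35 = 530$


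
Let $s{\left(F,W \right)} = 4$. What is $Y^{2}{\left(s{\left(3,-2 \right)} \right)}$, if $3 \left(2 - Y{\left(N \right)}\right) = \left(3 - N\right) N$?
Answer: $\frac{100}{9} \approx 11.111$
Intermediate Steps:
$Y{\left(N \right)} = 2 - \frac{N \left(3 - N\right)}{3}$ ($Y{\left(N \right)} = 2 - \frac{\left(3 - N\right) N}{3} = 2 - \frac{N \left(3 - N\right)}{3}$)
$Y^{2}{\left(s{\left(3,-2 \right)} \right)} = \left(2 - 4 + \frac{4^{2}}{3}\right)^{2} = \left(2 - 4 + \frac{1}{3} \cdot 16\right)^{2} = \left(2 - 4 + \frac{16}{3}\right)^{2} = \left(\frac{10}{3}\right)^{2} = \frac{100}{9}$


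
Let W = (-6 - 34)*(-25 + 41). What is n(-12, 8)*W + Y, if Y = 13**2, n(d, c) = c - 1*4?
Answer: -2391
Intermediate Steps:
n(d, c) = -4 + c (n(d, c) = c - 4 = -4 + c)
W = -640 (W = -40*16 = -640)
Y = 169
n(-12, 8)*W + Y = (-4 + 8)*(-640) + 169 = 4*(-640) + 169 = -2560 + 169 = -2391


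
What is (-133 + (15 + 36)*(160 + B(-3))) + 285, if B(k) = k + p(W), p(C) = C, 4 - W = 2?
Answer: 8261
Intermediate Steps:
W = 2 (W = 4 - 1*2 = 4 - 2 = 2)
B(k) = 2 + k (B(k) = k + 2 = 2 + k)
(-133 + (15 + 36)*(160 + B(-3))) + 285 = (-133 + (15 + 36)*(160 + (2 - 3))) + 285 = (-133 + 51*(160 - 1)) + 285 = (-133 + 51*159) + 285 = (-133 + 8109) + 285 = 7976 + 285 = 8261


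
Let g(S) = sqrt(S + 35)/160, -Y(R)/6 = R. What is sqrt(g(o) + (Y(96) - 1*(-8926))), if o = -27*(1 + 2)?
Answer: sqrt(13360000 + 10*I*sqrt(46))/40 ≈ 91.378 + 0.00023195*I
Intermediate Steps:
Y(R) = -6*R
o = -81 (o = -27*3 = -81)
g(S) = sqrt(35 + S)/160 (g(S) = sqrt(35 + S)*(1/160) = sqrt(35 + S)/160)
sqrt(g(o) + (Y(96) - 1*(-8926))) = sqrt(sqrt(35 - 81)/160 + (-6*96 - 1*(-8926))) = sqrt(sqrt(-46)/160 + (-576 + 8926)) = sqrt((I*sqrt(46))/160 + 8350) = sqrt(I*sqrt(46)/160 + 8350) = sqrt(8350 + I*sqrt(46)/160)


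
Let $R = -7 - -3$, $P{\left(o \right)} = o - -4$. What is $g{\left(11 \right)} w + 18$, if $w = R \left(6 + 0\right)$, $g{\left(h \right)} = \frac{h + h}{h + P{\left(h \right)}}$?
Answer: $- \frac{30}{13} \approx -2.3077$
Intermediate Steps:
$P{\left(o \right)} = 4 + o$ ($P{\left(o \right)} = o + 4 = 4 + o$)
$g{\left(h \right)} = \frac{2 h}{4 + 2 h}$ ($g{\left(h \right)} = \frac{h + h}{h + \left(4 + h\right)} = \frac{2 h}{4 + 2 h}$)
$R = -4$ ($R = -7 + 3 = -4$)
$w = -24$ ($w = - 4 \left(6 + 0\right) = \left(-4\right) 6 = -24$)
$g{\left(11 \right)} w + 18 = \frac{11}{2 + 11} \left(-24\right) + 18 = \frac{11}{13} \left(-24\right) + 18 = - \frac{264}{13} + 18 = - \frac{30}{13}$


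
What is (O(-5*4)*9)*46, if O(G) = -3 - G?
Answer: 7038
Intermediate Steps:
(O(-5*4)*9)*46 = ((-3 - (-5)*4)*9)*46 = ((-3 - 1*(-20))*9)*46 = ((-3 + 20)*9)*46 = (17*9)*46 = 153*46 = 7038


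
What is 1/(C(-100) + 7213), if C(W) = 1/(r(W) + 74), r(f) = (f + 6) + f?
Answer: 120/865559 ≈ 0.00013864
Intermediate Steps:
r(f) = 6 + 2*f (r(f) = (6 + f) + f = 6 + 2*f)
C(W) = 1/(80 + 2*W) (C(W) = 1/((6 + 2*W) + 74) = 1/(80 + 2*W))
1/(C(-100) + 7213) = 1/(1/(2*(40 - 100)) + 7213) = 1/((½)/(-60) + 7213) = 1/((½)*(-1/60) + 7213) = 1/(-1/120 + 7213) = 1/(865559/120) = 120/865559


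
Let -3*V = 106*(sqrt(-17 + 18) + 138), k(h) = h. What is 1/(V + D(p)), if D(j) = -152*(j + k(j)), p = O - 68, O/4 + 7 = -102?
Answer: 3/444914 ≈ 6.7429e-6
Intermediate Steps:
O = -436 (O = -28 + 4*(-102) = -28 - 408 = -436)
p = -504 (p = -436 - 68 = -504)
D(j) = -304*j (D(j) = -152*(j + j) = -304*j)
V = -14734/3 (V = -106*(sqrt(-17 + 18) + 138)/3 = -106*(sqrt(1) + 138)/3 = -106*(1 + 138)/3 = -106*139/3 = -1/3*14734 = -14734/3 ≈ -4911.3)
1/(V + D(p)) = 1/(-14734/3 - 304*(-504)) = 1/(-14734/3 + 153216) = 1/(444914/3) = 3/444914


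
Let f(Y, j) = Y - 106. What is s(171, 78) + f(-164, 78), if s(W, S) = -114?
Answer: -384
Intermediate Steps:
f(Y, j) = -106 + Y
s(171, 78) + f(-164, 78) = -114 + (-106 - 164) = -114 - 270 = -384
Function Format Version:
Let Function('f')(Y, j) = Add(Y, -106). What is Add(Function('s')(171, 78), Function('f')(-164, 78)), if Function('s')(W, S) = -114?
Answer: -384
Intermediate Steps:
Function('f')(Y, j) = Add(-106, Y)
Add(Function('s')(171, 78), Function('f')(-164, 78)) = Add(-114, Add(-106, -164)) = Add(-114, -270) = -384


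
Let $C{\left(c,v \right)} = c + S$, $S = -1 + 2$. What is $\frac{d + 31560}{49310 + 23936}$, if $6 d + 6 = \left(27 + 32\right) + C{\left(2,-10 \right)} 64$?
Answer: $\frac{189605}{439476} \approx 0.43143$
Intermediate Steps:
$S = 1$
$C{\left(c,v \right)} = 1 + c$ ($C{\left(c,v \right)} = c + 1 = 1 + c$)
$d = \frac{245}{6}$ ($d = -1 + \frac{\left(27 + 32\right) + \left(1 + 2\right) 64}{6} = -1 + \frac{59 + 3 \cdot 64}{6} = -1 + \frac{59 + 192}{6} = -1 + \frac{1}{6} \cdot 251 = -1 + \frac{251}{6} = \frac{245}{6} \approx 40.833$)
$\frac{d + 31560}{49310 + 23936} = \frac{\frac{245}{6} + 31560}{49310 + 23936} = \frac{189605}{6 \cdot 73246} = \frac{189605}{6} \cdot \frac{1}{73246} = \frac{189605}{439476}$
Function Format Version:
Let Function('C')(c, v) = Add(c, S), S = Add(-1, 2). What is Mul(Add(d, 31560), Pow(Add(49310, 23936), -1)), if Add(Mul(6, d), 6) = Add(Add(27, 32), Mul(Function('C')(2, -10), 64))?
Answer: Rational(189605, 439476) ≈ 0.43143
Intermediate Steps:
S = 1
Function('C')(c, v) = Add(1, c) (Function('C')(c, v) = Add(c, 1) = Add(1, c))
d = Rational(245, 6) (d = Add(-1, Mul(Rational(1, 6), Add(Add(27, 32), Mul(Add(1, 2), 64)))) = Add(-1, Mul(Rational(1, 6), Add(59, Mul(3, 64)))) = Add(-1, Mul(Rational(1, 6), Add(59, 192))) = Add(-1, Mul(Rational(1, 6), 251)) = Add(-1, Rational(251, 6)) = Rational(245, 6) ≈ 40.833)
Mul(Add(d, 31560), Pow(Add(49310, 23936), -1)) = Mul(Add(Rational(245, 6), 31560), Pow(Add(49310, 23936), -1)) = Mul(Rational(189605, 6), Pow(73246, -1)) = Mul(Rational(189605, 6), Rational(1, 73246)) = Rational(189605, 439476)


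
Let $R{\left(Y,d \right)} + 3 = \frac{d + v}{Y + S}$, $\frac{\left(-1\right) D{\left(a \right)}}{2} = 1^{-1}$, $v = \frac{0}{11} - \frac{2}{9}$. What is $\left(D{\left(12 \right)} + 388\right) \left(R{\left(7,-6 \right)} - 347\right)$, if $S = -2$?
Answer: $- \frac{6101116}{45} \approx -1.3558 \cdot 10^{5}$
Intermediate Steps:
$v = - \frac{2}{9}$ ($v = 0 \cdot \frac{1}{11} - \frac{2}{9} = 0 - \frac{2}{9} = - \frac{2}{9} \approx -0.22222$)
$D{\left(a \right)} = -2$ ($D{\left(a \right)} = - \frac{2}{1} = \left(-2\right) 1 = -2$)
$R{\left(Y,d \right)} = -3 + \frac{- \frac{2}{9} + d}{-2 + Y}$ ($R{\left(Y,d \right)} = -3 + \frac{d - \frac{2}{9}}{Y - 2} = -3 + \frac{- \frac{2}{9} + d}{-2 + Y}$)
$\left(D{\left(12 \right)} + 388\right) \left(R{\left(7,-6 \right)} - 347\right) = \left(-2 + 388\right) \left(\frac{\frac{52}{9} - 6 - 21}{-2 + 7} - 347\right) = 386 \left(\frac{\frac{52}{9} - 6 - 21}{5} - 347\right) = 386 \left(\frac{1}{5} \left(- \frac{191}{9}\right) - 347\right) = 386 \left(- \frac{191}{45} - 347\right) = 386 \left(- \frac{15806}{45}\right) = - \frac{6101116}{45}$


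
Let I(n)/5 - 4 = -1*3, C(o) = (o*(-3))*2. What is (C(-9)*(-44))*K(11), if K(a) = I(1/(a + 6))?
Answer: -11880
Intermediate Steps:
C(o) = -6*o (C(o) = -3*o*2 = -6*o)
I(n) = 5 (I(n) = 20 + 5*(-1*3) = 20 + 5*(-3) = 20 - 15 = 5)
K(a) = 5
(C(-9)*(-44))*K(11) = (-6*(-9)*(-44))*5 = (54*(-44))*5 = -2376*5 = -11880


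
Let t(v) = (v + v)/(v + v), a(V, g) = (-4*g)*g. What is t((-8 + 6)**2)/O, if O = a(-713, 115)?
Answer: -1/52900 ≈ -1.8904e-5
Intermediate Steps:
a(V, g) = -4*g**2
O = -52900 (O = -4*115**2 = -4*13225 = -52900)
t(v) = 1 (t(v) = (2*v)/((2*v)) = (2*v)*(1/(2*v)) = 1)
t((-8 + 6)**2)/O = 1/(-52900) = 1*(-1/52900) = -1/52900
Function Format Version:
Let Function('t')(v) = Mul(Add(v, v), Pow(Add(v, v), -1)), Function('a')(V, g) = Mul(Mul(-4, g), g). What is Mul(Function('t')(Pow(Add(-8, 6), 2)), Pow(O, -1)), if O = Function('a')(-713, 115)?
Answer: Rational(-1, 52900) ≈ -1.8904e-5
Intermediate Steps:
Function('a')(V, g) = Mul(-4, Pow(g, 2))
O = -52900 (O = Mul(-4, Pow(115, 2)) = Mul(-4, 13225) = -52900)
Function('t')(v) = 1 (Function('t')(v) = Mul(Mul(2, v), Pow(Mul(2, v), -1)) = Mul(Mul(2, v), Mul(Rational(1, 2), Pow(v, -1))) = 1)
Mul(Function('t')(Pow(Add(-8, 6), 2)), Pow(O, -1)) = Mul(1, Pow(-52900, -1)) = Mul(1, Rational(-1, 52900)) = Rational(-1, 52900)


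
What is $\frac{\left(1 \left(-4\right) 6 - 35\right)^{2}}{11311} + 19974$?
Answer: $\frac{225929395}{11311} \approx 19974.0$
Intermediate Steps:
$\frac{\left(1 \left(-4\right) 6 - 35\right)^{2}}{11311} + 19974 = \left(\left(-4\right) 6 - 35\right)^{2} \cdot \frac{1}{11311} + 19974 = \left(-24 - 35\right)^{2} \cdot \frac{1}{11311} + 19974 = \left(-59\right)^{2} \cdot \frac{1}{11311} + 19974 = 3481 \cdot \frac{1}{11311} + 19974 = \frac{3481}{11311} + 19974 = \frac{225929395}{11311}$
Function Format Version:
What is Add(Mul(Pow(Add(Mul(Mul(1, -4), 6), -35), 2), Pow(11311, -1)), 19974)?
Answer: Rational(225929395, 11311) ≈ 19974.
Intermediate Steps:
Add(Mul(Pow(Add(Mul(Mul(1, -4), 6), -35), 2), Pow(11311, -1)), 19974) = Add(Mul(Pow(Add(Mul(-4, 6), -35), 2), Rational(1, 11311)), 19974) = Add(Mul(Pow(Add(-24, -35), 2), Rational(1, 11311)), 19974) = Add(Mul(Pow(-59, 2), Rational(1, 11311)), 19974) = Add(Mul(3481, Rational(1, 11311)), 19974) = Add(Rational(3481, 11311), 19974) = Rational(225929395, 11311)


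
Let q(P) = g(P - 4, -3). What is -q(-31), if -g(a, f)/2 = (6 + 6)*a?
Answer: -840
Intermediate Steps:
g(a, f) = -24*a (g(a, f) = -2*(6 + 6)*a = -24*a)
q(P) = 96 - 24*P (q(P) = -24*(P - 4) = -24*(-4 + P) = 96 - 24*P)
-q(-31) = -(96 - 24*(-31)) = -(96 + 744) = -1*840 = -840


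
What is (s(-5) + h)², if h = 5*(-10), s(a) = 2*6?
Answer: 1444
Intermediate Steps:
s(a) = 12
h = -50
(s(-5) + h)² = (12 - 50)² = (-38)² = 1444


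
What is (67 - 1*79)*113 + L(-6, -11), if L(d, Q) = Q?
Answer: -1367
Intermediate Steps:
(67 - 1*79)*113 + L(-6, -11) = (67 - 1*79)*113 - 11 = (67 - 79)*113 - 11 = -12*113 - 11 = -1356 - 11 = -1367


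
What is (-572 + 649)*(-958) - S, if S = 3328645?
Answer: -3402411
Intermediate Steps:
(-572 + 649)*(-958) - S = (-572 + 649)*(-958) - 1*3328645 = 77*(-958) - 3328645 = -73766 - 3328645 = -3402411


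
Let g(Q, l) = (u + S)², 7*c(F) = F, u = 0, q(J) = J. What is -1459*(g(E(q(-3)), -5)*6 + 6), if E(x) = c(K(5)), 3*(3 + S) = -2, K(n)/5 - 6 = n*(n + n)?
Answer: -379340/3 ≈ -1.2645e+5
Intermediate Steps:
K(n) = 30 + 10*n² (K(n) = 30 + 5*(n*(n + n)) = 30 + 5*(n*(2*n)) = 30 + 5*(2*n²) = 30 + 10*n²)
c(F) = F/7
S = -11/3 (S = -3 + (⅓)*(-2) = -3 - ⅔ = -11/3 ≈ -3.6667)
E(x) = 40 (E(x) = (30 + 10*5²)/7 = (30 + 10*25)/7 = (30 + 250)/7 = (⅐)*280 = 40)
g(Q, l) = 121/9 (g(Q, l) = (0 - 11/3)² = (-11/3)² = 121/9)
-1459*(g(E(q(-3)), -5)*6 + 6) = -1459*((121/9)*6 + 6) = -1459*(242/3 + 6) = -1459*260/3 = -379340/3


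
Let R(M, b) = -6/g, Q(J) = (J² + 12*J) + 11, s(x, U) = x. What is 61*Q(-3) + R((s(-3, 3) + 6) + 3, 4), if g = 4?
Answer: -1955/2 ≈ -977.50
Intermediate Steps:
Q(J) = 11 + J² + 12*J
R(M, b) = -3/2 (R(M, b) = -6/4 = -6*¼ = -3/2)
61*Q(-3) + R((s(-3, 3) + 6) + 3, 4) = 61*(11 + (-3)² + 12*(-3)) - 3/2 = 61*(11 + 9 - 36) - 3/2 = 61*(-16) - 3/2 = -976 - 3/2 = -1955/2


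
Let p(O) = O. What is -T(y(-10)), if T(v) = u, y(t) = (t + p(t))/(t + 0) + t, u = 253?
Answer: -253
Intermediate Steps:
y(t) = 2 + t (y(t) = (t + t)/(t + 0) + t = (2*t)/t + t = 2 + t)
T(v) = 253
-T(y(-10)) = -1*253 = -253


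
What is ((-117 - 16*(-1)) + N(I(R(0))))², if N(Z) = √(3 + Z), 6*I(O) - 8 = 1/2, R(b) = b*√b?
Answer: (606 - √159)²/36 ≈ 9780.9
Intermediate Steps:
R(b) = b^(3/2)
I(O) = 17/12 (I(O) = 4/3 + (⅙)/2 = 4/3 + (⅙)*(½) = 4/3 + 1/12 = 17/12)
((-117 - 16*(-1)) + N(I(R(0))))² = ((-117 - 16*(-1)) + √(3 + 17/12))² = ((-117 - 1*(-16)) + √(53/12))² = ((-117 + 16) + √159/6)² = (-101 + √159/6)²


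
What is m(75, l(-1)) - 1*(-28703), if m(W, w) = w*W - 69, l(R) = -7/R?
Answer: 29159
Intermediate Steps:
m(W, w) = -69 + W*w (m(W, w) = W*w - 69 = -69 + W*w)
m(75, l(-1)) - 1*(-28703) = (-69 + 75*(-7/(-1))) - 1*(-28703) = (-69 + 75*(-7*(-1))) + 28703 = (-69 + 75*7) + 28703 = (-69 + 525) + 28703 = 456 + 28703 = 29159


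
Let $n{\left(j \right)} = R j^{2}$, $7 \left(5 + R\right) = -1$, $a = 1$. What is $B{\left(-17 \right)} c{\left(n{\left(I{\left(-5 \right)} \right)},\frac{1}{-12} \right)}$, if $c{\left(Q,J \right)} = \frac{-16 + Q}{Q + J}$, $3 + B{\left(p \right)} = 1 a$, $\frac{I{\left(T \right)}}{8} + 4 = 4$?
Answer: $-384$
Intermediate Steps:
$I{\left(T \right)} = 0$ ($I{\left(T \right)} = -32 + 8 \cdot 4 = -32 + 32 = 0$)
$R = - \frac{36}{7}$ ($R = -5 + \frac{1}{7} \left(-1\right) = -5 - \frac{1}{7} = - \frac{36}{7} \approx -5.1429$)
$B{\left(p \right)} = -2$ ($B{\left(p \right)} = -3 + 1 \cdot 1 = -3 + 1 = -2$)
$n{\left(j \right)} = - \frac{36 j^{2}}{7}$
$c{\left(Q,J \right)} = \frac{-16 + Q}{J + Q}$
$B{\left(-17 \right)} c{\left(n{\left(I{\left(-5 \right)} \right)},\frac{1}{-12} \right)} = - 2 \frac{-16 - \frac{36 \cdot 0^{2}}{7}}{\frac{1}{-12} - \frac{36 \cdot 0^{2}}{7}} = - 2 \frac{-16 - 0}{- \frac{1}{12} - 0} = - 2 \frac{-16 + 0}{- \frac{1}{12} + 0} = - 2 \frac{1}{- \frac{1}{12}} \left(-16\right) = - 2 \left(\left(-12\right) \left(-16\right)\right) = \left(-2\right) 192 = -384$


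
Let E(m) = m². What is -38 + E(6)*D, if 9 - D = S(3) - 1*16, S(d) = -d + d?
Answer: 862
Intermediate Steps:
S(d) = 0
D = 25 (D = 9 - (0 - 1*16) = 9 - (0 - 16) = 9 - 1*(-16) = 9 + 16 = 25)
-38 + E(6)*D = -38 + 6²*25 = -38 + 36*25 = -38 + 900 = 862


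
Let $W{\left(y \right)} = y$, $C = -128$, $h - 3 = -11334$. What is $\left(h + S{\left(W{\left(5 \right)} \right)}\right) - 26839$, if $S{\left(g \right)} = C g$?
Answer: $-38810$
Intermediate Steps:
$h = -11331$ ($h = 3 - 11334 = -11331$)
$S{\left(g \right)} = - 128 g$
$\left(h + S{\left(W{\left(5 \right)} \right)}\right) - 26839 = \left(-11331 - 640\right) - 26839 = -11971 - 26839 = -38810$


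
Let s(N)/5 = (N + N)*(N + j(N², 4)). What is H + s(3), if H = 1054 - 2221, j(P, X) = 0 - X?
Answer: -1197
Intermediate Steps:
j(P, X) = -X
H = -1167
s(N) = 10*N*(-4 + N) (s(N) = 5*((N + N)*(N - 1*4)) = 5*((2*N)*(N - 4)) = 5*((2*N)*(-4 + N)) = 5*(2*N*(-4 + N)) = 10*N*(-4 + N))
H + s(3) = -1167 + 10*3*(-4 + 3) = -1167 + 10*3*(-1) = -1167 - 30 = -1197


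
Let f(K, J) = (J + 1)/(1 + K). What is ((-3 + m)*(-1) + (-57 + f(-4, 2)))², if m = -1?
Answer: 2916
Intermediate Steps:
f(K, J) = (1 + J)/(1 + K)
((-3 + m)*(-1) + (-57 + f(-4, 2)))² = ((-3 - 1)*(-1) + (-57 + (1 + 2)/(1 - 4)))² = (-4*(-1) + (-57 + 3/(-3)))² = (4 + (-57 - ⅓*3))² = (4 + (-57 - 1))² = (4 - 58)² = (-54)² = 2916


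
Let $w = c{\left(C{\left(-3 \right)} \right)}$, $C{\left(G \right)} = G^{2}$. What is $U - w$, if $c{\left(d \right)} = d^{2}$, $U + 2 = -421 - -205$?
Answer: $-299$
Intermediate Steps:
$U = -218$ ($U = -2 - 216 = -218$)
$w = 81$ ($w = \left(\left(-3\right)^{2}\right)^{2} = 9^{2} = 81$)
$U - w = -218 - 81 = -299$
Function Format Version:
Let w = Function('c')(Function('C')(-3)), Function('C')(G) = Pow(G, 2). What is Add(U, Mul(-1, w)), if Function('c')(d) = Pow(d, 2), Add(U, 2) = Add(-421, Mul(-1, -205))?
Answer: -299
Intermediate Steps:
U = -218 (U = Add(-2, Add(-421, Mul(-1, -205))) = Add(-2, Add(-421, 205)) = Add(-2, -216) = -218)
w = 81 (w = Pow(Pow(-3, 2), 2) = Pow(9, 2) = 81)
Add(U, Mul(-1, w)) = Add(-218, Mul(-1, 81)) = Add(-218, -81) = -299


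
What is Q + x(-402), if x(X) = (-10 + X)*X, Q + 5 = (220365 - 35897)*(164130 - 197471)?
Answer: -6150181969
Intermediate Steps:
Q = -6150347593 (Q = -5 + (220365 - 35897)*(164130 - 197471) = -5 + 184468*(-33341) = -5 - 6150347588 = -6150347593)
x(X) = X*(-10 + X)
Q + x(-402) = -6150347593 - 402*(-10 - 402) = -6150347593 - 402*(-412) = -6150347593 + 165624 = -6150181969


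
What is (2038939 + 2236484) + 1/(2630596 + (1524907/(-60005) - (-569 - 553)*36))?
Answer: 685226790070678964/160271110033 ≈ 4.2754e+6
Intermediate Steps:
(2038939 + 2236484) + 1/(2630596 + (1524907/(-60005) - (-569 - 553)*36)) = 4275423 + 1/(2630596 + (1524907*(-1/60005) - (-1122)*36)) = 4275423 + 1/(2630596 + (-1524907/60005 - 1*(-40392))) = 4275423 + 1/(2630596 + (-1524907/60005 + 40392)) = 4275423 + 1/(2630596 + 2422197053/60005) = 4275423 + 1/(160271110033/60005) = 4275423 + 60005/160271110033 = 685226790070678964/160271110033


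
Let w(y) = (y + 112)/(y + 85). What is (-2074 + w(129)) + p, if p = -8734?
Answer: -2312671/214 ≈ -10807.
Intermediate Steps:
w(y) = (112 + y)/(85 + y)
(-2074 + w(129)) + p = (-2074 + (112 + 129)/(85 + 129)) - 8734 = (-2074 + 241/214) - 8734 = -443595/214 - 8734 = -2312671/214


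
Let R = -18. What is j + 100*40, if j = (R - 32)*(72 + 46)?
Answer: -1900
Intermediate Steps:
j = -5900 (j = (-18 - 32)*(72 + 46) = -50*118 = -5900)
j + 100*40 = -5900 + 100*40 = -5900 + 4000 = -1900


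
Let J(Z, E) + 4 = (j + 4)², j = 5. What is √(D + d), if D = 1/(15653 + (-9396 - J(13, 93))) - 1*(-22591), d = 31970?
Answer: √520953885645/3090 ≈ 233.58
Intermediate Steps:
J(Z, E) = 77 (J(Z, E) = -4 + (5 + 4)² = -4 + 9² = -4 + 81 = 77)
D = 139612381/6180 (D = 1/(15653 + (-9396 - 1*77)) - 1*(-22591) = 1/(15653 + (-9396 - 77)) + 22591 = 1/(15653 - 9473) + 22591 = 1/6180 + 22591 = 139612381/6180 ≈ 22591.)
√(D + d) = √(139612381/6180 + 31970) = √(337186981/6180) = √520953885645/3090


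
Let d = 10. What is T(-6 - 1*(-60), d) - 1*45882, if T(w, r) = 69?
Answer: -45813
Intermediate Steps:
T(-6 - 1*(-60), d) - 1*45882 = 69 - 1*45882 = 69 - 45882 = -45813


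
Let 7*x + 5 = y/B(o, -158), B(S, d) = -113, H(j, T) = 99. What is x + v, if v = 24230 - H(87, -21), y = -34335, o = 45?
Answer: 19121391/791 ≈ 24174.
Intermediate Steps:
x = 33770/791 (x = -5/7 + (-34335/(-113))/7 = -5/7 + (-34335*(-1/113))/7 = -5/7 + (⅐)*(34335/113) = -5/7 + 4905/113 = 33770/791 ≈ 42.693)
v = 24131 (v = 24230 - 1*99 = 24230 - 99 = 24131)
x + v = 33770/791 + 24131 = 19121391/791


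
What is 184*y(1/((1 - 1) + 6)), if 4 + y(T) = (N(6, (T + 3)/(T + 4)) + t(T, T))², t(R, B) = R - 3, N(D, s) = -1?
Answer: 17710/9 ≈ 1967.8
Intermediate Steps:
t(R, B) = -3 + R
y(T) = -4 + (-4 + T)² (y(T) = -4 + (-1 + (-3 + T))² = -4 + (-4 + T)²)
184*y(1/((1 - 1) + 6)) = 184*(-4 + (-4 + 1/((1 - 1) + 6))²) = 184*(-4 + (-4 + 1/(0 + 6))²) = 184*(-4 + (-4 + 1/6)²) = 184*(-4 + (-4 + ⅙)²) = 184*(-4 + (-23/6)²) = 184*(-4 + 529/36) = 184*(385/36) = 17710/9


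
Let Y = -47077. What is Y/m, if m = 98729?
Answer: -47077/98729 ≈ -0.47683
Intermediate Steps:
Y/m = -47077/98729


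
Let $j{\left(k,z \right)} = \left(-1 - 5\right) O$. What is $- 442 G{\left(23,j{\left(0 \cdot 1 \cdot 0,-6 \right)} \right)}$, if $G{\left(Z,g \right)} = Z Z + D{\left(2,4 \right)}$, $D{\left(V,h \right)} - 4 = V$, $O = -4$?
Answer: $-236470$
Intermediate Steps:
$D{\left(V,h \right)} = 4 + V$
$j{\left(k,z \right)} = 24$ ($j{\left(k,z \right)} = \left(-1 - 5\right) \left(-4\right) = \left(-6\right) \left(-4\right) = 24$)
$G{\left(Z,g \right)} = 6 + Z^{2}$ ($G{\left(Z,g \right)} = Z Z + \left(4 + 2\right) = Z^{2} + 6 = 6 + Z^{2}$)
$- 442 G{\left(23,j{\left(0 \cdot 1 \cdot 0,-6 \right)} \right)} = - 442 \left(6 + 23^{2}\right) = - 442 \left(6 + 529\right) = \left(-442\right) 535 = -236470$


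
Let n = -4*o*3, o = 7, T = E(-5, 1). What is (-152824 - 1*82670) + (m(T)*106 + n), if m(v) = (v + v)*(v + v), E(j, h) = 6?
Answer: -220314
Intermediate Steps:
T = 6
m(v) = 4*v² (m(v) = (2*v)*(2*v) = 4*v²)
n = -84 (n = -4*7*3 = -28*3 = -84)
(-152824 - 1*82670) + (m(T)*106 + n) = (-152824 - 1*82670) + ((4*6²)*106 - 84) = (-152824 - 82670) + ((4*36)*106 - 84) = -235494 + (144*106 - 84) = -235494 + (15264 - 84) = -235494 + 15180 = -220314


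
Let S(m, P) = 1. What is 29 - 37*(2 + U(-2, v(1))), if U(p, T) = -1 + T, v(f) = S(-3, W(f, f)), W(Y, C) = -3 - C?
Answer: -45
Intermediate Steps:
v(f) = 1
29 - 37*(2 + U(-2, v(1))) = 29 - 37*(2 + (-1 + 1)) = 29 - 37*(2 + 0) = 29 - 37*2 = 29 - 74 = -45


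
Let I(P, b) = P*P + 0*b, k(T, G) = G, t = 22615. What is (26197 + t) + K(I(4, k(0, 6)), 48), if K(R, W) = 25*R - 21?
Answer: 49191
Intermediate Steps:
I(P, b) = P² (I(P, b) = P² + 0 = P²)
K(R, W) = -21 + 25*R
(26197 + t) + K(I(4, k(0, 6)), 48) = (26197 + 22615) + (-21 + 25*4²) = 48812 + (-21 + 25*16) = 48812 + (-21 + 400) = 48812 + 379 = 49191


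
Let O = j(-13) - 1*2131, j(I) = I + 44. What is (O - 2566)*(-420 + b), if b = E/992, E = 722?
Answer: 485168347/248 ≈ 1.9563e+6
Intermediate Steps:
b = 361/496 (b = 722/992 = 722*(1/992) = 361/496 ≈ 0.72782)
j(I) = 44 + I
O = -2100 (O = (44 - 13) - 1*2131 = 31 - 2131 = -2100)
(O - 2566)*(-420 + b) = (-2100 - 2566)*(-420 + 361/496) = -4666*(-207959/496) = 485168347/248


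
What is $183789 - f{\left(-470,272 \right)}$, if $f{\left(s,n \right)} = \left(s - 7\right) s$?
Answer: $-40401$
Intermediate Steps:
$f{\left(s,n \right)} = s \left(-7 + s\right)$ ($f{\left(s,n \right)} = \left(-7 + s\right) s = s \left(-7 + s\right)$)
$183789 - f{\left(-470,272 \right)} = 183789 - - 470 \left(-7 - 470\right) = 183789 - \left(-470\right) \left(-477\right) = 183789 - 224190 = -40401$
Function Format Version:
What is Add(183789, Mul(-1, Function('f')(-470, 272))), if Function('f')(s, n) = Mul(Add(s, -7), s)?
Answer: -40401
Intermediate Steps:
Function('f')(s, n) = Mul(s, Add(-7, s)) (Function('f')(s, n) = Mul(Add(-7, s), s) = Mul(s, Add(-7, s)))
Add(183789, Mul(-1, Function('f')(-470, 272))) = Add(183789, Mul(-1, Mul(-470, Add(-7, -470)))) = Add(183789, Mul(-1, Mul(-470, -477))) = Add(183789, Mul(-1, 224190)) = Add(183789, -224190) = -40401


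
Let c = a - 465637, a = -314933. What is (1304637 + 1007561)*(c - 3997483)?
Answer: -11047804590494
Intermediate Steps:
c = -780570 (c = -314933 - 465637 = -780570)
(1304637 + 1007561)*(c - 3997483) = (1304637 + 1007561)*(-780570 - 3997483) = 2312198*(-4778053) = -11047804590494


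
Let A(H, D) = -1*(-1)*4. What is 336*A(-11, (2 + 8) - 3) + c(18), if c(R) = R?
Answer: 1362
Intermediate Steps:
A(H, D) = 4 (A(H, D) = 1*4 = 4)
336*A(-11, (2 + 8) - 3) + c(18) = 336*4 + 18 = 1344 + 18 = 1362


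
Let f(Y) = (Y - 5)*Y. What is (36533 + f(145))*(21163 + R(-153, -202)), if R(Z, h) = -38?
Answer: 1200597125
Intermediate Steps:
f(Y) = Y*(-5 + Y) (f(Y) = (-5 + Y)*Y = Y*(-5 + Y))
(36533 + f(145))*(21163 + R(-153, -202)) = (36533 + 145*(-5 + 145))*(21163 - 38) = (36533 + 145*140)*21125 = (36533 + 20300)*21125 = 56833*21125 = 1200597125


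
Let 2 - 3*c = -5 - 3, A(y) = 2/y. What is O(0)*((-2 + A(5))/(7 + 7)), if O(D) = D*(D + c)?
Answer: 0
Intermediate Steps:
c = 10/3 (c = 2/3 - (-5 - 3)/3 = 2/3 - 1/3*(-8) = 2/3 + 8/3 = 10/3 ≈ 3.3333)
O(D) = D*(10/3 + D) (O(D) = D*(D + 10/3) = D*(10/3 + D))
O(0)*((-2 + A(5))/(7 + 7)) = ((1/3)*0*(10 + 3*0))*((-2 + 2/5)/(7 + 7)) = ((1/3)*0*(10 + 0))*((-2 + 2*(1/5))/14) = ((1/3)*0*10)*((-2 + 2/5)*(1/14)) = 0*(-8/5*1/14) = 0*(-4/35) = 0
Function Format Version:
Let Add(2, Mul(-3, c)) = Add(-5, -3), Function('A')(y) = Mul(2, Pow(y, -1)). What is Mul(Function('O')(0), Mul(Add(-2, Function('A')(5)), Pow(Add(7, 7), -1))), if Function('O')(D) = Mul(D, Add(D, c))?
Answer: 0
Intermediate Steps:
c = Rational(10, 3) (c = Add(Rational(2, 3), Mul(Rational(-1, 3), Add(-5, -3))) = Add(Rational(2, 3), Mul(Rational(-1, 3), -8)) = Add(Rational(2, 3), Rational(8, 3)) = Rational(10, 3) ≈ 3.3333)
Function('O')(D) = Mul(D, Add(Rational(10, 3), D)) (Function('O')(D) = Mul(D, Add(D, Rational(10, 3))) = Mul(D, Add(Rational(10, 3), D)))
Mul(Function('O')(0), Mul(Add(-2, Function('A')(5)), Pow(Add(7, 7), -1))) = Mul(Mul(Rational(1, 3), 0, Add(10, Mul(3, 0))), Mul(Add(-2, Mul(2, Pow(5, -1))), Pow(Add(7, 7), -1))) = Mul(Mul(Rational(1, 3), 0, Add(10, 0)), Mul(Add(-2, Mul(2, Rational(1, 5))), Pow(14, -1))) = Mul(Mul(Rational(1, 3), 0, 10), Mul(Add(-2, Rational(2, 5)), Rational(1, 14))) = Mul(0, Mul(Rational(-8, 5), Rational(1, 14))) = Mul(0, Rational(-4, 35)) = 0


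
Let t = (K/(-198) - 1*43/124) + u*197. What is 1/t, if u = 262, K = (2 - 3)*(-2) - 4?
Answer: 12276/633609331 ≈ 1.9375e-5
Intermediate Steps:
K = -2 (K = -1*(-2) - 4 = 2 - 4 = -2)
t = 633609331/12276 (t = (-2/(-198) - 1*43/124) + 262*197 = (-2*(-1/198) - 43*1/124) + 51614 = (1/99 - 43/124) + 51614 = -4133/12276 + 51614 = 633609331/12276 ≈ 51614.)
1/t = 1/(633609331/12276) = 12276/633609331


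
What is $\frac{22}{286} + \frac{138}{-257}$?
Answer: $- \frac{1537}{3341} \approx -0.46004$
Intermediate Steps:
$\frac{22}{286} + \frac{138}{-257} = 22 \cdot \frac{1}{286} + 138 \left(- \frac{1}{257}\right) = \frac{1}{13} - \frac{138}{257} = - \frac{1537}{3341}$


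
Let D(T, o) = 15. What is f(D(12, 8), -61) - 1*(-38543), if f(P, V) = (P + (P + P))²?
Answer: 40568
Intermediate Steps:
f(P, V) = 9*P² (f(P, V) = (P + 2*P)² = (3*P)² = 9*P²)
f(D(12, 8), -61) - 1*(-38543) = 9*15² - 1*(-38543) = 9*225 + 38543 = 2025 + 38543 = 40568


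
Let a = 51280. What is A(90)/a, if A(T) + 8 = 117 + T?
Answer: 199/51280 ≈ 0.0038807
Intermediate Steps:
A(T) = 109 + T (A(T) = -8 + (117 + T) = 109 + T)
A(90)/a = (109 + 90)/51280 = 199*(1/51280) = 199/51280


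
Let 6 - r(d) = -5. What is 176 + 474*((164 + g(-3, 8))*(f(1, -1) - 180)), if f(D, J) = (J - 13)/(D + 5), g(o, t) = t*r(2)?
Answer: -21779176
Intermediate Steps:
r(d) = 11 (r(d) = 6 - 1*(-5) = 6 + 5 = 11)
g(o, t) = 11*t (g(o, t) = t*11 = 11*t)
f(D, J) = (-13 + J)/(5 + D)
176 + 474*((164 + g(-3, 8))*(f(1, -1) - 180)) = 176 + 474*((164 + 11*8)*((-13 - 1)/(5 + 1) - 180)) = 176 + 474*((164 + 88)*(-14/6 - 180)) = 176 + 474*(252*((⅙)*(-14) - 180)) = 176 + 474*(252*(-7/3 - 180)) = 176 + 474*(252*(-547/3)) = 176 + 474*(-45948) = 176 - 21779352 = -21779176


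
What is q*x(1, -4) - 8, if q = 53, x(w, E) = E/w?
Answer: -220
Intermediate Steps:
q*x(1, -4) - 8 = 53*(-4/1) - 8 = 53*(-4*1) - 8 = 53*(-4) - 8 = -212 - 8 = -220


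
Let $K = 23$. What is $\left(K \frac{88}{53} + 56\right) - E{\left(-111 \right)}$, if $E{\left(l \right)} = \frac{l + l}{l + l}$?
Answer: $\frac{4939}{53} \approx 93.189$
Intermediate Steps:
$E{\left(l \right)} = 1$ ($E{\left(l \right)} = \frac{2 l}{2 l} = 2 l \frac{1}{2 l} = 1$)
$\left(K \frac{88}{53} + 56\right) - E{\left(-111 \right)} = \left(23 \cdot \frac{88}{53} + 56\right) - 1 = \left(\frac{2024}{53} + 56\right) - 1 = \frac{4992}{53} - 1 = \frac{4939}{53}$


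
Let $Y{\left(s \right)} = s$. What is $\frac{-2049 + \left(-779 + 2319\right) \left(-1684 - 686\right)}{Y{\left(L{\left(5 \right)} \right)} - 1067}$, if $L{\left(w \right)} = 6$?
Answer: $\frac{3651849}{1061} \approx 3441.9$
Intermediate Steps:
$\frac{-2049 + \left(-779 + 2319\right) \left(-1684 - 686\right)}{Y{\left(L{\left(5 \right)} \right)} - 1067} = \frac{-2049 + \left(-779 + 2319\right) \left(-1684 - 686\right)}{6 - 1067} = \frac{-2049 + 1540 \left(-2370\right)}{-1061} = \left(-2049 - 3649800\right) \left(- \frac{1}{1061}\right) = \left(-3651849\right) \left(- \frac{1}{1061}\right) = \frac{3651849}{1061}$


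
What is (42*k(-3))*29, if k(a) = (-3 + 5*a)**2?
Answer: 394632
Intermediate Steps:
(42*k(-3))*29 = (42*(-3 + 5*(-3))**2)*29 = (42*(-3 - 15)**2)*29 = (42*(-18)**2)*29 = (42*324)*29 = 13608*29 = 394632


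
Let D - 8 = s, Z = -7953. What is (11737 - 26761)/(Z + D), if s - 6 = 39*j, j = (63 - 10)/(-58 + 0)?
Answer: 871392/462529 ≈ 1.8840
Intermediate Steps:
j = -53/58 (j = 53/(-58) = 53*(-1/58) = -53/58 ≈ -0.91379)
s = -1719/58 (s = 6 + 39*(-53/58) = 6 - 2067/58 = -1719/58 ≈ -29.638)
D = -1255/58 (D = 8 - 1719/58 = -1255/58 ≈ -21.638)
(11737 - 26761)/(Z + D) = (11737 - 26761)/(-7953 - 1255/58) = -15024/(-462529/58) = -15024*(-58/462529) = 871392/462529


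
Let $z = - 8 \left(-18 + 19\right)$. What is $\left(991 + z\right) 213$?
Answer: $209379$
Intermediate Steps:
$z = -8$ ($z = \left(-8\right) 1 = -8$)
$\left(991 + z\right) 213 = \left(991 - 8\right) 213 = 983 \cdot 213 = 209379$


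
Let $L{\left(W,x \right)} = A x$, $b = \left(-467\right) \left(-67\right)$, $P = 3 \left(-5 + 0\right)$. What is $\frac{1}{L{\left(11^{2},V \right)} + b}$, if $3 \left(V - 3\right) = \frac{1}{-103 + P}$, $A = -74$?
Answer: $\frac{177}{5498896} \approx 3.2188 \cdot 10^{-5}$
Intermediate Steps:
$P = -15$ ($P = 3 \left(-5\right) = -15$)
$b = 31289$
$V = \frac{1061}{354}$ ($V = 3 + \frac{1}{3 \left(-103 - 15\right)} = 3 + \frac{1}{3 \left(-118\right)} = 3 + \frac{1}{3} \left(- \frac{1}{118}\right) = 3 - \frac{1}{354} = \frac{1061}{354} \approx 2.9972$)
$L{\left(W,x \right)} = - 74 x$
$\frac{1}{L{\left(11^{2},V \right)} + b} = \frac{1}{\left(-74\right) \frac{1061}{354} + 31289} = \frac{1}{- \frac{39257}{177} + 31289} = \frac{1}{\frac{5498896}{177}} = \frac{177}{5498896}$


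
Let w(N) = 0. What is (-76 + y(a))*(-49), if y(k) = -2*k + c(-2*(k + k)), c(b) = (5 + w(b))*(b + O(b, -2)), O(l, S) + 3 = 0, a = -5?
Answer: -931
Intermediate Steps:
O(l, S) = -3 (O(l, S) = -3 + 0 = -3)
c(b) = -15 + 5*b (c(b) = (5 + 0)*(b - 3) = 5*(-3 + b) = -15 + 5*b)
y(k) = -15 - 22*k (y(k) = -2*k + (-15 + 5*(-2*(k + k))) = -2*k + (-15 + 5*(-4*k)) = -2*k + (-15 - 20*k) = -15 - 22*k)
(-76 + y(a))*(-49) = (-76 + (-15 - 22*(-5)))*(-49) = (-76 + (-15 + 110))*(-49) = (-76 + 95)*(-49) = 19*(-49) = -931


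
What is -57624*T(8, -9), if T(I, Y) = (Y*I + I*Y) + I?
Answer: 7836864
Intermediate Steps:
T(I, Y) = I + 2*I*Y (T(I, Y) = (I*Y + I*Y) + I = 2*I*Y + I = I + 2*I*Y)
-57624*T(8, -9) = -460992*(1 + 2*(-9)) = -460992*(1 - 18) = -460992*(-17) = -57624*(-136) = 7836864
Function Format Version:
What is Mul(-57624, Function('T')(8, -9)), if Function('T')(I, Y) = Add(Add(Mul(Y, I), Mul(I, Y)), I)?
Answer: 7836864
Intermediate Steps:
Function('T')(I, Y) = Add(I, Mul(2, I, Y)) (Function('T')(I, Y) = Add(Add(Mul(I, Y), Mul(I, Y)), I) = Add(Mul(2, I, Y), I) = Add(I, Mul(2, I, Y)))
Mul(-57624, Function('T')(8, -9)) = Mul(-57624, Mul(8, Add(1, Mul(2, -9)))) = Mul(-57624, Mul(8, Add(1, -18))) = Mul(-57624, Mul(8, -17)) = Mul(-57624, -136) = 7836864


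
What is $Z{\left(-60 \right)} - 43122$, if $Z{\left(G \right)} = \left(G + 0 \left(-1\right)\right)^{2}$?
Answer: $-39522$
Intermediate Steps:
$Z{\left(G \right)} = G^{2}$ ($Z{\left(G \right)} = \left(G + 0\right)^{2} = G^{2}$)
$Z{\left(-60 \right)} - 43122 = \left(-60\right)^{2} - 43122 = 3600 - 43122 = -39522$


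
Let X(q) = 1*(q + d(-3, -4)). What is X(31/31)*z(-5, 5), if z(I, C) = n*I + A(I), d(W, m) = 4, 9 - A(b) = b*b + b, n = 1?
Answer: -80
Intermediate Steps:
A(b) = 9 - b - b² (A(b) = 9 - (b*b + b) = 9 - (b² + b) = 9 - (b + b²) = 9 + (-b - b²) = 9 - b - b²)
z(I, C) = 9 - I² (z(I, C) = 1*I + (9 - I - I²) = I + (9 - I - I²) = 9 - I²)
X(q) = 4 + q (X(q) = 1*(q + 4) = 1*(4 + q) = 4 + q)
X(31/31)*z(-5, 5) = (4 + 31/31)*(9 - 1*(-5)²) = (4 + 31*(1/31))*(9 - 1*25) = (4 + 1)*(9 - 25) = 5*(-16) = -80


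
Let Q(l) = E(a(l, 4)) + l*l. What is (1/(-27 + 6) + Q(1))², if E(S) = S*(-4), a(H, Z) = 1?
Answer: 4096/441 ≈ 9.2880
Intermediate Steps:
E(S) = -4*S
Q(l) = -4 + l² (Q(l) = -4*1 + l*l = -4 + l²)
(1/(-27 + 6) + Q(1))² = (1/(-27 + 6) + (-4 + 1²))² = (1/(-21) + (-4 + 1))² = (-1/21 - 3)² = (-64/21)² = 4096/441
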